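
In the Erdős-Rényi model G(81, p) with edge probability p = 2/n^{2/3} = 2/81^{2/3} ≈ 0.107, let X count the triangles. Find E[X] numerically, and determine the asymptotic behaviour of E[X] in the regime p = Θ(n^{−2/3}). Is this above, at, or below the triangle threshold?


Number of potential triangles: C(81, 3) = 85320.
Each occurs with probability p³ ≈ (0.107)³ ≈ 1.21933e-03.
By linearity: E[X] = C(81, 3)·p³ ≈ 85320 · 1.21933e-03 ≈ 104.033.
Since α = 2/3 < 1, p = c/n^{2/3} ≫ 1/n is above the triangle threshold p ~ 1/n. Asymptotically E[X] ~ (c³/6)·n^{3(1−α)} = (2³/6)·n^{1} → ∞; triangles are abundant w.h.p.

E[X] ≈ 104.033; in regime p = Θ(1/n^{2/3}) E[X] diverges (above the triangle threshold p ~ 1/n).


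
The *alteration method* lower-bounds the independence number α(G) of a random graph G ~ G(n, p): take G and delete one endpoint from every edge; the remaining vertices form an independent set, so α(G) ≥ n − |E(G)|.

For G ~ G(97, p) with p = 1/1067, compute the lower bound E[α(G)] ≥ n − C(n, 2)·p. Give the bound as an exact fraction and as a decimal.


E[|E(G)|] = C(97, 2)·p = 4656 · (1/1067) = 48/11.
E[α(G)] ≥ n − E[|E(G)|] = 97 − 48/11 = 1019/11.
Numerically: ≈ 92.6364.
(This is only a lower bound; the true E[α(G)] may be larger.)

E[α(G)] ≥ 1019/11 ≈ 92.6364.


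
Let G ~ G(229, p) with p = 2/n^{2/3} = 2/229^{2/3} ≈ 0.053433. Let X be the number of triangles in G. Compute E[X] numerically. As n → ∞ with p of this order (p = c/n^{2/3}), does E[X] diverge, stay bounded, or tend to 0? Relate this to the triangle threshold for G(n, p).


Number of potential triangles: C(229, 3) = 1975354.
Each occurs with probability p³ ≈ (0.053433)³ ≈ 1.5255239e-04.
By linearity: E[X] = C(229, 3)·p³ ≈ 1975354 · 1.5255239e-04 ≈ 301.34498.
Since α = 2/3 < 1, p = c/n^{2/3} ≫ 1/n is above the triangle threshold p ~ 1/n. Asymptotically E[X] ~ (c³/6)·n^{3(1−α)} = (2³/6)·n^{1} → ∞; triangles are abundant w.h.p.

E[X] ≈ 301.34498; in regime p = Θ(1/n^{2/3}) E[X] diverges (above the triangle threshold p ~ 1/n).


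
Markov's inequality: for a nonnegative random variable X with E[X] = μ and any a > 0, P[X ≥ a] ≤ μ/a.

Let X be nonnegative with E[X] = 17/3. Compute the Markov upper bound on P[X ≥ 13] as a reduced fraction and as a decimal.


μ = E[X] = 17/3, a = 13.
Markov: P[X ≥ 13] ≤ μ/a = (17/3)/13 = 17/39.
Numerically: ≈ 0.436.
(Since a = 13 > μ = 5.667, the bound 17/39 is < 1 and informative.)

P[X ≥ 13] ≤ 17/39 ≈ 0.436.


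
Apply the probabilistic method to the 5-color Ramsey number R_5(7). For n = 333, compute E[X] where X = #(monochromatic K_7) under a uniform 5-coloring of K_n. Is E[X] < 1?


E[X] = C(333, 7) · 5^{1 − 21} = 84549532139028 · 5^{−20} = 84549532139028/95367431640625.
As a reduced fraction: E[X] = 84549532139028/95367431640625 ≈ 0.88657.
Is E[X] < 1? YES.
Since E[X] < 1, there exists a 5-coloring of K_{333} with no monochromatic K_7; hence R_5(7) > 333.

E[X] = 84549532139028/95367431640625 ≈ 0.88657; E[X] < 1, so R_5(7) > 333.


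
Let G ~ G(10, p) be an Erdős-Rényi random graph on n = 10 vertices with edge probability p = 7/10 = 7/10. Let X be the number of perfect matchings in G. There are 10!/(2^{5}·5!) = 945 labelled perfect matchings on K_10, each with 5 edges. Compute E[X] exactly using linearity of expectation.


K_10 has 10!/(2^{5}·5!) = 945 labelled perfect matchings.
For each such perfect matching H, let X_H = 1 if all 5 edges of H are present in G. Then P[X_H = 1] = p^{5} = (7/10)^{5} = 16807/100000.
By linearity: E[X] = Σ_H E[X_H] = 945 · p^{5} = 945 · 16807/100000 = 3176523/20000.
Numerically: E[X] ≈ 158.826.

E[X] = 945 · (7/10)^{5} = 3176523/20000 ≈ 158.826.


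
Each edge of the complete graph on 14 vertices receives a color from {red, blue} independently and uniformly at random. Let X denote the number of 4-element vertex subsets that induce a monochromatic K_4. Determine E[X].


Let X = Σ_S X_S over the C(14, 4) = 1001 subsets S of size 4, where X_S = 1 if the K_4 on S is monochromatic.
For a fixed S, the K_4 on S has C(4, 2) = 6 edges. P[all 6 edges red] = (1/2)^6, and likewise for blue, so P[monochromatic] = 2·(1/2)^6 = 2^{1 − 6} = 1/32.
Summing: E[X] = C(14, 4) · 2^{1 − 6} = 1001 · 1/32 = 1001/32.
Numerically: E[X] ≈ 31.281250.

E[X] = C(14,4)·2^(1−C(4,2)) = 1001/32 ≈ 31.281250.


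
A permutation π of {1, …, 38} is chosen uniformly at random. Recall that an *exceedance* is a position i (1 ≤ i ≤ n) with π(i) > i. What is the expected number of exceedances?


Write X = Σ_{i=1}^{38} X_i, where X_i = 1_{π(i) > i}.
For each fixed i, π(i) is uniform over {1, …, 38} (marginal of a uniform permutation), so P[π(i) > i] = (n − i)/n. Summing: Σ_{i=1}^{38} (n − i)/n = (0 + 1 + … + 37)/38 = 38(38 − 1)/(2·38) = (38 − 1)/2.
Hence E[X] = Σ_{i=1}^{38} (38 − i)/38 = 37/2 ≈ 18.500000.

E[X] = 37/2 = 18.500000.


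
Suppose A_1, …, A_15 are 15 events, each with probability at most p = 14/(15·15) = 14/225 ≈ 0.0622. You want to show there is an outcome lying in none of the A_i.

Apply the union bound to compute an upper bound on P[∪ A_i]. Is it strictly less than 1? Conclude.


Union bound: P[∪_{i=1}^{15} A_i] ≤ Σ_i P[A_i] ≤ 15·p = 15·(14/225) = 14/15.
Numerically: 14/15 ≈ 0.9333.
Is 14/15 < 1? YES.
Since P[∪ A_i] ≤ 14/15 < 1, the complement has P[∩ A_i^c] ≥ 1 − 14/15 = 1/15 > 0, so some outcome avoids every A_i.

15·p = 14/15 ≈ 0.9333; existence CERTIFIED by the union bound.


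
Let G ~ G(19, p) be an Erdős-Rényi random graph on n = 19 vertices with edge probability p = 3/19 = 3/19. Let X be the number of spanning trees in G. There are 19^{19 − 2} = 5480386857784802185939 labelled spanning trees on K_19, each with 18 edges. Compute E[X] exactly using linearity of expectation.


K_19 has 19^{19 − 2} = 5480386857784802185939 labelled spanning trees.
For each such spanning tree H, let X_H = 1 if all 18 edges of H are present in G. Then P[X_H = 1] = p^{18} = (3/19)^{18} = 387420489/104127350297911241532841.
Summing the indicators: E[X] = Σ_H E[X_H] = 5480386857784802185939 · p^{18} = 5480386857784802185939 · 387420489/104127350297911241532841 = 387420489/19.
Numerically: E[X] ≈ 2.03906e+07.

E[X] = 5480386857784802185939 · (3/19)^{18} = 387420489/19 ≈ 2.03906e+07.


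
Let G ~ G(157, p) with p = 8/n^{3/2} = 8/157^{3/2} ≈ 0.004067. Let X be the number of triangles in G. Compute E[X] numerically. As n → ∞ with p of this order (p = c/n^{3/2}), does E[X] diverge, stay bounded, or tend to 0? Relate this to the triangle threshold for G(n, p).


Number of potential triangles: C(157, 3) = 632710.
Each occurs with probability p³ ≈ (0.004067)³ ≈ 6.725453e-08.
By linearity: E[X] = C(157, 3)·p³ ≈ 632710 · 6.725453e-08 ≈ 0.0426.
Since α = 3/2 > 1, p = c/n^{3/2} = o(1/n) is below the triangle threshold p ~ 1/n. Asymptotically E[X] ~ (c³/6)·n^{3(1−α)} = (8³/6)·n^{-1.5} → 0, so by Markov's inequality G has no triangles w.h.p.

E[X] ≈ 0.0426; in regime p = Θ(1/n^{3/2}) E[X] tends to 0 (below the triangle threshold p ~ 1/n).


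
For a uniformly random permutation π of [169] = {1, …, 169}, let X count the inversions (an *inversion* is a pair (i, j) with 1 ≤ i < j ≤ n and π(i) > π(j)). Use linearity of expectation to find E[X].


Write X = Σ X_I over the C(169, 2) = 14196 pairs i < j, with X_I the indicator of one inversion.
There are 14196 indicators.
For each fixed pair i < j, the values π(i) and π(j) are two distinct elements of {1, …, 169} in uniformly random order; by symmetry P[π(i) > π(j)] = 1/2.
By linearity: E[X] = 14196 · (1/2) = C(169, 2) · (1/2) = 14196/2 = 7098 ≈ 7098.00000.

E[X] = 7098 = 7098.00000.


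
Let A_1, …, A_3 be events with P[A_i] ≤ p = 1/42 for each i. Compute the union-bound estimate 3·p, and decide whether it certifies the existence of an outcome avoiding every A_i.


Union bound: P[∪_{i=1}^{3} A_i] ≤ Σ_i P[A_i] ≤ 3·p = 3·(1/42) = 1/14.
Numerically: 1/14 ≈ 0.071429.
Is 1/14 < 1? YES.
Since P[∪ A_i] ≤ 1/14 < 1, the complement has P[∩ A_i^c] ≥ 1 − 1/14 = 13/14 > 0, so some outcome avoids every A_i.

3·p = 1/14 ≈ 0.071429; existence CERTIFIED by the union bound.


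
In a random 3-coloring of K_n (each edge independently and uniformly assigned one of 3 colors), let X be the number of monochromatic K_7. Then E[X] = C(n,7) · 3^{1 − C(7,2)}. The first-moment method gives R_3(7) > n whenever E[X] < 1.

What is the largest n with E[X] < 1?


We need C(n, 7) · 3^{1 − 21} < 1, i.e. C(n, 7) < 3^{21 − 1} = 3486784401.
Check values of n near the boundary:
  n = 77: C(77, 7) = 2404808340; 2404808340 < 3486784401? YES
  n = 78: C(78, 7) = 2641902120; 2641902120 < 3486784401? YES
  n = 79: C(79, 7) = 2898753715; 2898753715 < 3486784401? YES
  n = 80: C(80, 7) = 3176716400; 3176716400 < 3486784401? YES
  n = 81: C(81, 7) = 3477216600; 3477216600 < 3486784401? YES
  n = 82: C(82, 7) = 3801756816; 3801756816 < 3486784401? NO
  n = 83: C(83, 7) = 4151918628; 4151918628 < 3486784401? NO
The largest n with C(n, 7) < 3486784401 is n = 81 (where E[X] = 42928600/43046721 ≈ 0.997). Hence R_3(7) > 81, i.e. R_3(7) ≥ 82.

Largest n = 81; hence R_3(7) > 81.


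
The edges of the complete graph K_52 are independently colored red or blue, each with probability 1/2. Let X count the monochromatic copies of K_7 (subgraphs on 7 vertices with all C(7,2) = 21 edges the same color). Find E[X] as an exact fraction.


Let X = Σ_S X_S over the C(52, 7) = 133784560 subsets S of size 7, where X_S = 1 if the K_7 on S is monochromatic.
For a fixed S, the K_7 on S has C(7, 2) = 21 edges. P[all 21 edges red] = (1/2)^21, and likewise for blue, so P[monochromatic] = 2·(1/2)^21 = 2^{1 − 21} = 1/1048576.
By linearity of expectation: E[X] = C(52, 7) · 2^{1 − 21} = 133784560 · 1/1048576 = 8361535/65536.
Numerically: E[X] ≈ 127.587.

E[X] = C(52,7)·2^(1−C(7,2)) = 8361535/65536 ≈ 127.587.


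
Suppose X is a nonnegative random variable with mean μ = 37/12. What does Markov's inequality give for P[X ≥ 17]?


μ = E[X] = 37/12, a = 17.
Markov: P[X ≥ 17] ≤ μ/a = (37/12)/17 = 37/204.
Numerically: ≈ 0.1814.
(Since a = 17 > μ = 3.0833, the bound 37/204 is < 1 and informative.)

P[X ≥ 17] ≤ 37/204 ≈ 0.1814.


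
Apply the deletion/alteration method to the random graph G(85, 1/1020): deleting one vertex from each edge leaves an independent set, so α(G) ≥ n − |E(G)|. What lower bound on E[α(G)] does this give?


E[|E(G)|] = C(85, 2)·p = 3570 · (1/1020) = 7/2.
E[α(G)] ≥ n − E[|E(G)|] = 85 − 7/2 = 163/2.
Numerically: ≈ 81.500.
(This is only a lower bound; the true E[α(G)] may be larger.)

E[α(G)] ≥ 163/2 ≈ 81.500.


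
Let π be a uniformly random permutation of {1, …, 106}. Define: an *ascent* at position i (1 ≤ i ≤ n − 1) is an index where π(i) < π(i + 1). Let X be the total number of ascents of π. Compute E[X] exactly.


Write X = Σ X_I over i = 1, …, 105, with X_I the indicator of one ascent.
There are 105 indicators.
For each fixed i, the pair (π(i), π(i+1)) is a uniformly random ordered pair of distinct values from {1, …, 106}; by symmetry P[π(i) < π(i+1)] = 1/2.
By linearity: E[X] = 105 · (1/2) = (106 − 1) · (1/2) = 105/2 ≈ 52.50000.

E[X] = 105/2 = 52.50000.


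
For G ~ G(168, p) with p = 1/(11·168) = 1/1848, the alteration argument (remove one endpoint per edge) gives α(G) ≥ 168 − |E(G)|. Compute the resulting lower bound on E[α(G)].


E[|E(G)|] = C(168, 2)·p = 14028 · (1/1848) = 167/22.
E[α(G)] ≥ n − E[|E(G)|] = 168 − 167/22 = 3529/22.
Numerically: ≈ 160.409091.
(This is only a lower bound; the true E[α(G)] may be larger.)

E[α(G)] ≥ 3529/22 ≈ 160.409091.


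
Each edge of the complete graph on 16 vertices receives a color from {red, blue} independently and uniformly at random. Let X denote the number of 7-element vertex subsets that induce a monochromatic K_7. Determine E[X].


Let X = Σ_S X_S over the C(16, 7) = 11440 subsets S of size 7, where X_S = 1 if the K_7 on S is monochromatic.
For a fixed S, the K_7 on S has C(7, 2) = 21 edges. P[all 21 edges red] = (1/2)^21, and likewise for blue, so P[monochromatic] = 2·(1/2)^21 = 2^{1 − 21} = 1/1048576.
By linearity of expectation: E[X] = C(16, 7) · 2^{1 − 21} = 11440 · 1/1048576 = 715/65536.
Numerically: E[X] ≈ 0.01091.

E[X] = C(16,7)·2^(1−C(7,2)) = 715/65536 ≈ 0.01091.


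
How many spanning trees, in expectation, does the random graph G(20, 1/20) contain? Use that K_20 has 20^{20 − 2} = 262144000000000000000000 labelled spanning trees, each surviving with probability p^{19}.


K_20 has 20^{20 − 2} = 262144000000000000000000 labelled spanning trees.
For each such spanning tree H, let X_H = 1 if all 19 edges of H are present in G. Then P[X_H = 1] = p^{19} = (1/20)^{19} = 1/5242880000000000000000000.
By linearity of expectation: E[X] = Σ_H E[X_H] = 262144000000000000000000 · p^{19} = 262144000000000000000000 · 1/5242880000000000000000000 = 1/20.
Numerically: E[X] ≈ 0.05.

E[X] = 262144000000000000000000 · (1/20)^{19} = 1/20 ≈ 0.05.


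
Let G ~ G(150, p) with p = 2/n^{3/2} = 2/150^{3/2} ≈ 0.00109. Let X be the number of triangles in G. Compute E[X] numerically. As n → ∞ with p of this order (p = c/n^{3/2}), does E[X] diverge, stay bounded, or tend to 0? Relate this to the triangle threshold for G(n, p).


Number of potential triangles: C(150, 3) = 551300.
Each occurs with probability p³ ≈ (0.00109)³ ≈ 1.29027e-09.
By linearity: E[X] = C(150, 3)·p³ ≈ 551300 · 1.29027e-09 ≈ 0.001.
Since α = 3/2 > 1, p = c/n^{3/2} = o(1/n) is below the triangle threshold p ~ 1/n. Asymptotically E[X] ~ (c³/6)·n^{3(1−α)} = (2³/6)·n^{-1.5} → 0, so by Markov's inequality G has no triangles w.h.p.

E[X] ≈ 0.001; in regime p = Θ(1/n^{3/2}) E[X] tends to 0 (below the triangle threshold p ~ 1/n).


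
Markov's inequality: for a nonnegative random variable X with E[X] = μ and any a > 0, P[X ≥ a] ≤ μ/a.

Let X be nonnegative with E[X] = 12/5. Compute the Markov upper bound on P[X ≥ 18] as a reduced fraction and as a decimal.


μ = E[X] = 12/5, a = 18.
Markov: P[X ≥ 18] ≤ μ/a = (12/5)/18 = 2/15.
Numerically: ≈ 0.13333.
(Since a = 18 > μ = 2.40000, the bound 2/15 is < 1 and informative.)

P[X ≥ 18] ≤ 2/15 ≈ 0.13333.


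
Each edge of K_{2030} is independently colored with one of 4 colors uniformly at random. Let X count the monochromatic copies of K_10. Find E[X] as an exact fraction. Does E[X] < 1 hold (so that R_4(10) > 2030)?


E[X] = C(2030, 10) · 4^{1 − 45} = 320298626039392096327195965 · 4^{−44} = 320298626039392096327195965/309485009821345068724781056.
As a reduced fraction: E[X] = 320298626039392096327195965/309485009821345068724781056 ≈ 1.0349.
Is E[X] < 1? NO.
Since E[X] ≥ 1, the first-moment bound is inconclusive at n = 2030; it does NOT by itself certify R_4(10) > 2030.

E[X] = 320298626039392096327195965/309485009821345068724781056 ≈ 1.0349; E[X] ≥ 1; first-moment method inconclusive here.


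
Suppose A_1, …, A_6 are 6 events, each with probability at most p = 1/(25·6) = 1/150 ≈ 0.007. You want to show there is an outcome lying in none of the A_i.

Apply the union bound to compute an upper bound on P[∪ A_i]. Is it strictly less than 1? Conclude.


Union bound: P[∪_{i=1}^{6} A_i] ≤ Σ_i P[A_i] ≤ 6·p = 6·(1/150) = 1/25.
Numerically: 1/25 ≈ 0.040.
Is 1/25 < 1? YES.
Since P[∪ A_i] ≤ 1/25 < 1, the complement has P[∩ A_i^c] ≥ 1 − 1/25 = 24/25 > 0, so some outcome avoids every A_i.

6·p = 1/25 ≈ 0.040; existence CERTIFIED by the union bound.


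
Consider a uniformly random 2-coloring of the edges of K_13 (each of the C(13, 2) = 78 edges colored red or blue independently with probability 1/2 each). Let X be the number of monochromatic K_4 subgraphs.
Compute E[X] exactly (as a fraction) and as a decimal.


Let X = Σ_S X_S over the C(13, 4) = 715 subsets S of size 4, where X_S = 1 if the K_4 on S is monochromatic.
For a fixed S, the K_4 on S has C(4, 2) = 6 edges. P[all 6 edges red] = (1/2)^6, and likewise for blue, so P[monochromatic] = 2·(1/2)^6 = 2^{1 − 6} = 1/32.
By linearity: E[X] = C(13, 4) · 2^{1 − 6} = 715 · 1/32 = 715/32.
Numerically: E[X] ≈ 22.344.

E[X] = C(13,4)·2^(1−C(4,2)) = 715/32 ≈ 22.344.


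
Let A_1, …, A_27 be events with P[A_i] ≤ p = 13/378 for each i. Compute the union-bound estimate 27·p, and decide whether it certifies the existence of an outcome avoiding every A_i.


Union bound: P[∪_{i=1}^{27} A_i] ≤ Σ_i P[A_i] ≤ 27·p = 27·(13/378) = 13/14.
Numerically: 13/14 ≈ 0.9285714.
Is 13/14 < 1? YES.
Since P[∪ A_i] ≤ 13/14 < 1, the complement has P[∩ A_i^c] ≥ 1 − 13/14 = 1/14 > 0, so some outcome avoids every A_i.

27·p = 13/14 ≈ 0.9285714; existence CERTIFIED by the union bound.


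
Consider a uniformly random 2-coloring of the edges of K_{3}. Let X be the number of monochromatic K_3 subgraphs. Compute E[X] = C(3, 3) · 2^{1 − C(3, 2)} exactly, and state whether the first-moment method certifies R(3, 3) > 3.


E[X] = C(3, 3) · 2^{1 − 3} = 1 · 2^{−2} = 1/4.
As a reduced fraction: E[X] = 1/4 ≈ 0.25000.
Is E[X] < 1? YES.
Since E[X] < 1, there exists a 2-coloring of K_{3} with no monochromatic K_3; hence R(3, 3) > 3.

E[X] = 1/4 ≈ 0.25000; E[X] < 1, so R(3, 3) > 3.


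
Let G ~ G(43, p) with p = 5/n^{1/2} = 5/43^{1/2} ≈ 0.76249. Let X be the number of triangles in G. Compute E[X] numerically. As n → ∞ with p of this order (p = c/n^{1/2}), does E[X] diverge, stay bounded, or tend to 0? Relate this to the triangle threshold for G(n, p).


Number of potential triangles: C(43, 3) = 12341.
Each occurs with probability p³ ≈ (0.76249)³ ≈ 4.4330980e-01.
By linearity: E[X] = C(43, 3)·p³ ≈ 12341 · 4.4330980e-01 ≈ 5470.88621.
Since α = 1/2 < 1, p = c/n^{1/2} ≫ 1/n is above the triangle threshold p ~ 1/n. Asymptotically E[X] ~ (c³/6)·n^{3(1−α)} = (5³/6)·n^{1.5} → ∞; triangles are abundant w.h.p.

E[X] ≈ 5470.88621; in regime p = Θ(1/n^{1/2}) E[X] diverges (above the triangle threshold p ~ 1/n).


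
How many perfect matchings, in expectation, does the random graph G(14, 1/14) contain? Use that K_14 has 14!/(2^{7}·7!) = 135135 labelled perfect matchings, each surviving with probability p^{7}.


K_14 has 14!/(2^{7}·7!) = 135135 labelled perfect matchings.
For each such perfect matching H, let X_H = 1 if all 7 edges of H are present in G. Then P[X_H = 1] = p^{7} = (1/14)^{7} = 1/105413504.
By linearity of expectation: E[X] = Σ_H E[X_H] = 135135 · p^{7} = 135135 · 1/105413504 = 19305/15059072.
Numerically: E[X] ≈ 0.001282.

E[X] = 135135 · (1/14)^{7} = 19305/15059072 ≈ 0.001282.


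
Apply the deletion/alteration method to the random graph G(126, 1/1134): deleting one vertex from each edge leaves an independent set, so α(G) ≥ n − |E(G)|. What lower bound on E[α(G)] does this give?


E[|E(G)|] = C(126, 2)·p = 7875 · (1/1134) = 125/18.
E[α(G)] ≥ n − E[|E(G)|] = 126 − 125/18 = 2143/18.
Numerically: ≈ 119.056.
(This is only a lower bound; the true E[α(G)] may be larger.)

E[α(G)] ≥ 2143/18 ≈ 119.056.


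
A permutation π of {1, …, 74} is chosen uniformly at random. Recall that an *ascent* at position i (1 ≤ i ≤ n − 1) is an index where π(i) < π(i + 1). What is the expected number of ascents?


Write X = Σ X_I over i = 1, …, 73, with X_I the indicator of one ascent.
There are 73 indicators.
For each fixed i, the pair (π(i), π(i+1)) is a uniformly random ordered pair of distinct values from {1, …, 74}; by symmetry P[π(i) < π(i+1)] = 1/2.
By linearity: E[X] = 73 · (1/2) = (74 − 1) · (1/2) = 73/2 ≈ 36.5000.

E[X] = 73/2 = 36.5000.


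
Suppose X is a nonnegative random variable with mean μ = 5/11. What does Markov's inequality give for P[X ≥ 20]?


μ = E[X] = 5/11, a = 20.
Markov: P[X ≥ 20] ≤ μ/a = (5/11)/20 = 1/44.
Numerically: ≈ 0.0227.
(Since a = 20 > μ = 0.4545, the bound 1/44 is < 1 and informative.)

P[X ≥ 20] ≤ 1/44 ≈ 0.0227.


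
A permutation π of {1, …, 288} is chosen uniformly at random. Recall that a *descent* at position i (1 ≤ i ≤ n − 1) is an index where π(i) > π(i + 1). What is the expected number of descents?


Write X = Σ X_I over i = 1, …, 287, with X_I the indicator of one descent.
There are 287 indicators.
For each fixed i, the pair (π(i), π(i+1)) is a uniformly random ordered pair of distinct values from {1, …, 288}; by symmetry P[π(i) > π(i+1)] = 1/2.
By linearity: E[X] = 287 · (1/2) = (288 − 1) · (1/2) = 287/2 ≈ 143.500000.

E[X] = 287/2 = 143.500000.


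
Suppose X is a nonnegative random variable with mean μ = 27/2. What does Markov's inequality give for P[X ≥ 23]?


μ = E[X] = 27/2, a = 23.
Markov: P[X ≥ 23] ≤ μ/a = (27/2)/23 = 27/46.
Numerically: ≈ 0.58696.
(Since a = 23 > μ = 13.50000, the bound 27/46 is < 1 and informative.)

P[X ≥ 23] ≤ 27/46 ≈ 0.58696.


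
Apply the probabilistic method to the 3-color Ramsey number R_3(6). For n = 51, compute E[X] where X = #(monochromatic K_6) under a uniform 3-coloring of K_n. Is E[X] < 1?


E[X] = C(51, 6) · 3^{1 − 15} = 18009460 · 3^{−14} = 18009460/4782969.
As a reduced fraction: E[X] = 18009460/4782969 ≈ 3.7653.
Is E[X] < 1? NO.
Since E[X] ≥ 1, the first-moment bound is inconclusive at n = 51; it does NOT by itself certify R_3(6) > 51.

E[X] = 18009460/4782969 ≈ 3.7653; E[X] ≥ 1; first-moment method inconclusive here.


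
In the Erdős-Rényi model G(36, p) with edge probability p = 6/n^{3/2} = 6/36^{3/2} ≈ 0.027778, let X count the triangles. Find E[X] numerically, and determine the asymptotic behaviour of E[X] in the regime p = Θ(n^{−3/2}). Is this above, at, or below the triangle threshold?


Number of potential triangles: C(36, 3) = 7140.
Each occurs with probability p³ ≈ (0.027778)³ ≈ 2.1433471e-05.
By linearity: E[X] = C(36, 3)·p³ ≈ 7140 · 2.1433471e-05 ≈ 0.15303.
Since α = 3/2 > 1, p = c/n^{3/2} = o(1/n) is below the triangle threshold p ~ 1/n. Asymptotically E[X] ~ (c³/6)·n^{3(1−α)} = (6³/6)·n^{-1.5} → 0, so by Markov's inequality G has no triangles w.h.p.

E[X] ≈ 0.15303; in regime p = Θ(1/n^{3/2}) E[X] tends to 0 (below the triangle threshold p ~ 1/n).


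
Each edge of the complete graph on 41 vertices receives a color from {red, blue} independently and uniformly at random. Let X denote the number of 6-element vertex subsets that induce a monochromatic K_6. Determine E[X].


Let X = Σ_S X_S over the C(41, 6) = 4496388 subsets S of size 6, where X_S = 1 if the K_6 on S is monochromatic.
For a fixed S, the K_6 on S has C(6, 2) = 15 edges. P[all 15 edges red] = (1/2)^15, and likewise for blue, so P[monochromatic] = 2·(1/2)^15 = 2^{1 − 15} = 1/16384.
Summing: E[X] = C(41, 6) · 2^{1 − 15} = 4496388 · 1/16384 = 1124097/4096.
Numerically: E[X] ≈ 274.437744.

E[X] = C(41,6)·2^(1−C(6,2)) = 1124097/4096 ≈ 274.437744.


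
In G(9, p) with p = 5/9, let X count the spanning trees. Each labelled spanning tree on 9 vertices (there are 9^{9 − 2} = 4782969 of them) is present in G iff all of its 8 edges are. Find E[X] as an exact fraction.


K_9 has 9^{9 − 2} = 4782969 labelled spanning trees.
For each such spanning tree H, let X_H = 1 if all 8 edges of H are present in G. Then P[X_H = 1] = p^{8} = (5/9)^{8} = 390625/43046721.
By linearity: E[X] = Σ_H E[X_H] = 4782969 · p^{8} = 4782969 · 390625/43046721 = 390625/9.
Numerically: E[X] ≈ 43403.

E[X] = 4782969 · (5/9)^{8} = 390625/9 ≈ 43403.


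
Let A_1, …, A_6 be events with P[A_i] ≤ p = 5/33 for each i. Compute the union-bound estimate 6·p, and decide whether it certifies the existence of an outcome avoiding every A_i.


Union bound: P[∪_{i=1}^{6} A_i] ≤ Σ_i P[A_i] ≤ 6·p = 6·(5/33) = 10/11.
Numerically: 10/11 ≈ 0.9091.
Is 10/11 < 1? YES.
Since P[∪ A_i] ≤ 10/11 < 1, the complement has P[∩ A_i^c] ≥ 1 − 10/11 = 1/11 > 0, so some outcome avoids every A_i.

6·p = 10/11 ≈ 0.9091; existence CERTIFIED by the union bound.


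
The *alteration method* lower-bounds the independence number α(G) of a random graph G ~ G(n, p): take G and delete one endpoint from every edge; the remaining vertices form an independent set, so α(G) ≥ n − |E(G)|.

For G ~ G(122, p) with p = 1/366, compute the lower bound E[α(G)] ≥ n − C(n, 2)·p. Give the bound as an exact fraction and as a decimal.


E[|E(G)|] = C(122, 2)·p = 7381 · (1/366) = 121/6.
E[α(G)] ≥ n − E[|E(G)|] = 122 − 121/6 = 611/6.
Numerically: ≈ 101.833.
(This is only a lower bound; the true E[α(G)] may be larger.)

E[α(G)] ≥ 611/6 ≈ 101.833.


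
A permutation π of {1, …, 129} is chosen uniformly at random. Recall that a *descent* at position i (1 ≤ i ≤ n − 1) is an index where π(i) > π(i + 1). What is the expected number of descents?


Write X = Σ X_I over i = 1, …, 128, with X_I the indicator of one descent.
There are 128 indicators.
For each fixed i, the pair (π(i), π(i+1)) is a uniformly random ordered pair of distinct values from {1, …, 129}; by symmetry P[π(i) > π(i+1)] = 1/2.
By linearity: E[X] = 128 · (1/2) = (129 − 1) · (1/2) = 64 ≈ 64.000.

E[X] = 64 = 64.000.


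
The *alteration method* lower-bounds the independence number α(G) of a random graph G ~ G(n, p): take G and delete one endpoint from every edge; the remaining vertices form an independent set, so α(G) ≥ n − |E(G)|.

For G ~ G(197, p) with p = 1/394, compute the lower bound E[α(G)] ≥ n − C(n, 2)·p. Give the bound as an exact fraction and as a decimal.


E[|E(G)|] = C(197, 2)·p = 19306 · (1/394) = 49.
E[α(G)] ≥ n − E[|E(G)|] = 197 − 49 = 148.
Numerically: ≈ 148.0000.
(This is only a lower bound; the true E[α(G)] may be larger.)

E[α(G)] ≥ 148 ≈ 148.0000.


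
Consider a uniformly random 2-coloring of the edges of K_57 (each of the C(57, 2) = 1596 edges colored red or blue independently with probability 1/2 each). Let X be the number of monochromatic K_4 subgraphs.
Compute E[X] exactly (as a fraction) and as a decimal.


Let X = Σ_S X_S over the C(57, 4) = 395010 subsets S of size 4, where X_S = 1 if the K_4 on S is monochromatic.
For a fixed S, the K_4 on S has C(4, 2) = 6 edges. P[all 6 edges red] = (1/2)^6, and likewise for blue, so P[monochromatic] = 2·(1/2)^6 = 2^{1 − 6} = 1/32.
By linearity of expectation: E[X] = C(57, 4) · 2^{1 − 6} = 395010 · 1/32 = 197505/16.
Numerically: E[X] ≈ 12344.062500.

E[X] = C(57,4)·2^(1−C(4,2)) = 197505/16 ≈ 12344.062500.


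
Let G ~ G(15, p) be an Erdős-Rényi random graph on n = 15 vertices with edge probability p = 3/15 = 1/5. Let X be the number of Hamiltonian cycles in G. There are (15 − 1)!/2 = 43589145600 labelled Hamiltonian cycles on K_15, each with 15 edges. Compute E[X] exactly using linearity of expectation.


K_15 has (15 − 1)!/2 = 43589145600 labelled Hamiltonian cycles.
For each such Hamiltonian cycle H, let X_H = 1 if all 15 edges of H are present in G. Then P[X_H = 1] = p^{15} = (1/5)^{15} = 1/30517578125.
By linearity of expectation: E[X] = Σ_H E[X_H] = 43589145600 · p^{15} = 43589145600 · 1/30517578125 = 1743565824/1220703125.
Numerically: E[X] ≈ 1.4283.

E[X] = 43589145600 · (1/5)^{15} = 1743565824/1220703125 ≈ 1.4283.


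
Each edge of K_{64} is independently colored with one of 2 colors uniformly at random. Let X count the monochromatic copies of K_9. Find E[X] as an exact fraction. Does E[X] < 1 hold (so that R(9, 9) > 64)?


E[X] = C(64, 9) · 2^{1 − 36} = 27540584512 · 2^{−35} = 27540584512/34359738368.
As a reduced fraction: E[X] = 430321633/536870912 ≈ 0.8015.
Is E[X] < 1? YES.
Since E[X] < 1, there exists a 2-coloring of K_{64} with no monochromatic K_9; hence R(9, 9) > 64.

E[X] = 430321633/536870912 ≈ 0.8015; E[X] < 1, so R(9, 9) > 64.


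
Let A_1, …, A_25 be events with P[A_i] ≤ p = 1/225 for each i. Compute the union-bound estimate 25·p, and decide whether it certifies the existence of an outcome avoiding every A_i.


Union bound: P[∪_{i=1}^{25} A_i] ≤ Σ_i P[A_i] ≤ 25·p = 25·(1/225) = 1/9.
Numerically: 1/9 ≈ 0.1111111.
Is 1/9 < 1? YES.
Since P[∪ A_i] ≤ 1/9 < 1, the complement has P[∩ A_i^c] ≥ 1 − 1/9 = 8/9 > 0, so some outcome avoids every A_i.

25·p = 1/9 ≈ 0.1111111; existence CERTIFIED by the union bound.


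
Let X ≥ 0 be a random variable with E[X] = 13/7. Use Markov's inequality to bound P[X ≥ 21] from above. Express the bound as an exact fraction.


μ = E[X] = 13/7, a = 21.
Markov: P[X ≥ 21] ≤ μ/a = (13/7)/21 = 13/147.
Numerically: ≈ 0.08844.
(Since a = 21 > μ = 1.85714, the bound 13/147 is < 1 and informative.)

P[X ≥ 21] ≤ 13/147 ≈ 0.08844.


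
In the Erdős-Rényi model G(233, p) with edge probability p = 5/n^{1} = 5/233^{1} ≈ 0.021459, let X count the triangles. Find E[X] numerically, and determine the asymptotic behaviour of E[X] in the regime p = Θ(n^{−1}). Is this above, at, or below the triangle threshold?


Number of potential triangles: C(233, 3) = 2081156.
Each occurs with probability p³ ≈ (0.021459)³ ≈ 9.8819408e-06.
By linearity: E[X] = C(233, 3)·p³ ≈ 2081156 · 9.8819408e-06 ≈ 20.56586.
Here α = 1, so p = 5/n is exactly at the triangle threshold p ~ 1/n. Asymptotically E[X] → c³/6 = 5³/6 = 125/6 ≈ 20.83333, a bounded constant. In this regime the triangle count is asymptotically Poisson(c³/6).

E[X] ≈ 20.56586; in regime p = Θ(1/n^{1}) E[X] stays bounded (at the triangle threshold p ~ 1/n).


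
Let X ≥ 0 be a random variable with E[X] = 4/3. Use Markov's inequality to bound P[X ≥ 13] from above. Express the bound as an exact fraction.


μ = E[X] = 4/3, a = 13.
Markov: P[X ≥ 13] ≤ μ/a = (4/3)/13 = 4/39.
Numerically: ≈ 0.10256.
(Since a = 13 > μ = 1.33333, the bound 4/39 is < 1 and informative.)

P[X ≥ 13] ≤ 4/39 ≈ 0.10256.


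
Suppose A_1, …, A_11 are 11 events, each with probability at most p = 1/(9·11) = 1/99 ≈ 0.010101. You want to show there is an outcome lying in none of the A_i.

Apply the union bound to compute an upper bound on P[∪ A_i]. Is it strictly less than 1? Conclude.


Union bound: P[∪_{i=1}^{11} A_i] ≤ Σ_i P[A_i] ≤ 11·p = 11·(1/99) = 1/9.
Numerically: 1/9 ≈ 0.111111.
Is 1/9 < 1? YES.
Since P[∪ A_i] ≤ 1/9 < 1, the complement has P[∩ A_i^c] ≥ 1 − 1/9 = 8/9 > 0, so some outcome avoids every A_i.

11·p = 1/9 ≈ 0.111111; existence CERTIFIED by the union bound.


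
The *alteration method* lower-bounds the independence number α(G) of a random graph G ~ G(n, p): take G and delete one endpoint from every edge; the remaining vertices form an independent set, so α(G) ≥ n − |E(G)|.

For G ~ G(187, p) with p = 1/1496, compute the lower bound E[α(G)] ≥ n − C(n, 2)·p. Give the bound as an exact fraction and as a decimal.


E[|E(G)|] = C(187, 2)·p = 17391 · (1/1496) = 93/8.
E[α(G)] ≥ n − E[|E(G)|] = 187 − 93/8 = 1403/8.
Numerically: ≈ 175.37500.
(This is only a lower bound; the true E[α(G)] may be larger.)

E[α(G)] ≥ 1403/8 ≈ 175.37500.


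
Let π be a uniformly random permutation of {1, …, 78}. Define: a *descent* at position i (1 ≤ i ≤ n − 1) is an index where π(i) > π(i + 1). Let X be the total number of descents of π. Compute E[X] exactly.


Write X = Σ X_I over i = 1, …, 77, with X_I the indicator of one descent.
There are 77 indicators.
For each fixed i, the pair (π(i), π(i+1)) is a uniformly random ordered pair of distinct values from {1, …, 78}; by symmetry P[π(i) > π(i+1)] = 1/2.
By linearity: E[X] = 77 · (1/2) = (78 − 1) · (1/2) = 77/2 ≈ 38.5000.

E[X] = 77/2 = 38.5000.


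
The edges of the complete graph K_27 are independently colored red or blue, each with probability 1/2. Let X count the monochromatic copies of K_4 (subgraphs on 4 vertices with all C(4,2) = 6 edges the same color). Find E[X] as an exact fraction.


Let X = Σ_S X_S over the C(27, 4) = 17550 subsets S of size 4, where X_S = 1 if the K_4 on S is monochromatic.
For a fixed S, the K_4 on S has C(4, 2) = 6 edges. P[all 6 edges red] = (1/2)^6, and likewise for blue, so P[monochromatic] = 2·(1/2)^6 = 2^{1 − 6} = 1/32.
Summing: E[X] = C(27, 4) · 2^{1 − 6} = 17550 · 1/32 = 8775/16.
Numerically: E[X] ≈ 548.437500.

E[X] = C(27,4)·2^(1−C(4,2)) = 8775/16 ≈ 548.437500.


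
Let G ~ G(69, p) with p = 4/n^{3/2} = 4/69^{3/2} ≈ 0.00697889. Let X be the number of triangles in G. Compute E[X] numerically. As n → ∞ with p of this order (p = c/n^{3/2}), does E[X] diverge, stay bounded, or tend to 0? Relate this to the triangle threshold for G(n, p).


Number of potential triangles: C(69, 3) = 52394.
Each occurs with probability p³ ≈ (0.00697889)³ ≈ 3.39906184e-07.
By linearity: E[X] = C(69, 3)·p³ ≈ 52394 · 3.39906184e-07 ≈ 0.017809.
Since α = 3/2 > 1, p = c/n^{3/2} = o(1/n) is below the triangle threshold p ~ 1/n. Asymptotically E[X] ~ (c³/6)·n^{3(1−α)} = (4³/6)·n^{-1.5} → 0, so by Markov's inequality G has no triangles w.h.p.

E[X] ≈ 0.017809; in regime p = Θ(1/n^{3/2}) E[X] tends to 0 (below the triangle threshold p ~ 1/n).


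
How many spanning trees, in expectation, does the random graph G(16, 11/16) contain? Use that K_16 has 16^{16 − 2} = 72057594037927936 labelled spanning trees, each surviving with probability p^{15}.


K_16 has 16^{16 − 2} = 72057594037927936 labelled spanning trees.
For each such spanning tree H, let X_H = 1 if all 15 edges of H are present in G. Then P[X_H = 1] = p^{15} = (11/16)^{15} = 4177248169415651/1152921504606846976.
By linearity of expectation: E[X] = Σ_H E[X_H] = 72057594037927936 · p^{15} = 72057594037927936 · 4177248169415651/1152921504606846976 = 4177248169415651/16.
Numerically: E[X] ≈ 2.61e+14.

E[X] = 72057594037927936 · (11/16)^{15} = 4177248169415651/16 ≈ 2.61e+14.


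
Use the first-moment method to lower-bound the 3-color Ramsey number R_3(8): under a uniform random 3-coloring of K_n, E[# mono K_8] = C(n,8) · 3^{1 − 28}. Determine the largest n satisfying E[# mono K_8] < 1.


We need C(n, 8) · 3^{1 − 28} < 1, i.e. C(n, 8) < 3^{28 − 1} = 7625597484987.
Check values of n near the boundary:
  n = 154: C(154, 8) = 6521818990995; 6521818990995 < 7625597484987? YES
  n = 155: C(155, 8) = 6876747915675; 6876747915675 < 7625597484987? YES
  n = 156: C(156, 8) = 7248464019225; 7248464019225 < 7625597484987? YES
  n = 157: C(157, 8) = 7637643295425; 7637643295425 < 7625597484987? NO
The largest n with C(n, 8) < 7625597484987 is n = 156 (where E[X] = 805384891025/847288609443 ≈ 0.951). Hence R_3(8) > 156, i.e. R_3(8) ≥ 157.

Largest n = 156; hence R_3(8) > 156.


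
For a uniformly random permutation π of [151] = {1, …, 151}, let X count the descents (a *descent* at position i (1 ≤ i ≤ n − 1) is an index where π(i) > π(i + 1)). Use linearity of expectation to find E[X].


Write X = Σ X_I over i = 1, …, 150, with X_I the indicator of one descent.
There are 150 indicators.
For each fixed i, the pair (π(i), π(i+1)) is a uniformly random ordered pair of distinct values from {1, …, 151}; by symmetry P[π(i) > π(i+1)] = 1/2.
By linearity: E[X] = 150 · (1/2) = (151 − 1) · (1/2) = 75 ≈ 75.000000.

E[X] = 75 = 75.000000.


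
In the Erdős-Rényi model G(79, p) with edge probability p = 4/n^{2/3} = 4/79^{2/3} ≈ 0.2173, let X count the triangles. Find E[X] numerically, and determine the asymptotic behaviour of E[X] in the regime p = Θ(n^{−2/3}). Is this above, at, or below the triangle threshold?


Number of potential triangles: C(79, 3) = 79079.
Each occurs with probability p³ ≈ (0.2173)³ ≈ 1.025477e-02.
By linearity: E[X] = C(79, 3)·p³ ≈ 79079 · 1.025477e-02 ≈ 810.9367.
Since α = 2/3 < 1, p = c/n^{2/3} ≫ 1/n is above the triangle threshold p ~ 1/n. Asymptotically E[X] ~ (c³/6)·n^{3(1−α)} = (4³/6)·n^{1} → ∞; triangles are abundant w.h.p.

E[X] ≈ 810.9367; in regime p = Θ(1/n^{2/3}) E[X] diverges (above the triangle threshold p ~ 1/n).


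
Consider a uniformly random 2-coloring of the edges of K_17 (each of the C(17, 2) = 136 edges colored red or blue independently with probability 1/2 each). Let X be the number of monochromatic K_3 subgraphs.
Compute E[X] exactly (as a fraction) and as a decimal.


Let X = Σ_S X_S over the C(17, 3) = 680 subsets S of size 3, where X_S = 1 if the K_3 on S is monochromatic.
For a fixed S, the K_3 on S has C(3, 2) = 3 edges. P[all 3 edges red] = (1/2)^3, and likewise for blue, so P[monochromatic] = 2·(1/2)^3 = 2^{1 − 3} = 1/4.
By linearity: E[X] = C(17, 3) · 2^{1 − 3} = 680 · 1/4 = 170.
Numerically: E[X] ≈ 170.000.

E[X] = C(17,3)·2^(1−C(3,2)) = 170 ≈ 170.000.


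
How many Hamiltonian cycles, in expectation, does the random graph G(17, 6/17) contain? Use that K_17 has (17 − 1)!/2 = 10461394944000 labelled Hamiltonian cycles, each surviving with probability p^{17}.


K_17 has (17 − 1)!/2 = 10461394944000 labelled Hamiltonian cycles.
For each such Hamiltonian cycle H, let X_H = 1 if all 17 edges of H are present in G. Then P[X_H = 1] = p^{17} = (6/17)^{17} = 16926659444736/827240261886336764177.
By linearity: E[X] = Σ_H E[X_H] = 10461394944000 · p^{17} = 10461394944000 · 16926659444736/827240261886336764177 = 177076469533971037814784000/827240261886336764177.
Numerically: E[X] ≈ 2.141e+05.

E[X] = 10461394944000 · (6/17)^{17} = 177076469533971037814784000/827240261886336764177 ≈ 2.141e+05.


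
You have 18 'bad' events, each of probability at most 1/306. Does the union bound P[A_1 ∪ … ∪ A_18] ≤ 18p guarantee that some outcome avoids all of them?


Union bound: P[∪_{i=1}^{18} A_i] ≤ Σ_i P[A_i] ≤ 18·p = 18·(1/306) = 1/17.
Numerically: 1/17 ≈ 0.0588235.
Is 1/17 < 1? YES.
Since P[∪ A_i] ≤ 1/17 < 1, the complement has P[∩ A_i^c] ≥ 1 − 1/17 = 16/17 > 0, so some outcome avoids every A_i.

18·p = 1/17 ≈ 0.0588235; existence CERTIFIED by the union bound.


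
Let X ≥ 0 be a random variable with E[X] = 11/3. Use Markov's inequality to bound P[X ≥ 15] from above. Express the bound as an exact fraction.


μ = E[X] = 11/3, a = 15.
Markov: P[X ≥ 15] ≤ μ/a = (11/3)/15 = 11/45.
Numerically: ≈ 0.244.
(Since a = 15 > μ = 3.667, the bound 11/45 is < 1 and informative.)

P[X ≥ 15] ≤ 11/45 ≈ 0.244.


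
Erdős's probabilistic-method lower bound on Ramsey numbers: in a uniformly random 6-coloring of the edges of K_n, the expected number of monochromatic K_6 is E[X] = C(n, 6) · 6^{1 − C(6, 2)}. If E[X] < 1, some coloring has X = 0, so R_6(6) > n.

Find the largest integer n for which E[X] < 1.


We need C(n, 6) · 6^{1 − 15} < 1, i.e. C(n, 6) < 6^{15 − 1} = 78364164096.
Check values of n near the boundary:
  n = 197: C(197, 6) = 75176946208; 75176946208 < 78364164096? YES
  n = 198: C(198, 6) = 77526225777; 77526225777 < 78364164096? YES
  n = 199: C(199, 6) = 79936367511; 79936367511 < 78364164096? NO
  n = 200: C(200, 6) = 82408626300; 82408626300 < 78364164096? NO
The largest n with C(n, 6) < 78364164096 is n = 198 (where E[X] = 25842075259/26121388032 ≈ 0.9893071). Hence R_6(6) > 198, i.e. R_6(6) ≥ 199.

Largest n = 198; hence R_6(6) > 198.


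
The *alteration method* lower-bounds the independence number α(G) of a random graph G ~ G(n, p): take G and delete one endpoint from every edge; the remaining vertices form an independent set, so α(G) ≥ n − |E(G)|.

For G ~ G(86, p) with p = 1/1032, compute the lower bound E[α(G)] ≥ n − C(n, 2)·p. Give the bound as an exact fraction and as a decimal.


E[|E(G)|] = C(86, 2)·p = 3655 · (1/1032) = 85/24.
E[α(G)] ≥ n − E[|E(G)|] = 86 − 85/24 = 1979/24.
Numerically: ≈ 82.458.
(This is only a lower bound; the true E[α(G)] may be larger.)

E[α(G)] ≥ 1979/24 ≈ 82.458.


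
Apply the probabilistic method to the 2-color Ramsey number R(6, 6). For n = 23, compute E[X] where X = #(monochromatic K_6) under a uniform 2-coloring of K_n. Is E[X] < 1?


E[X] = C(23, 6) · 2^{1 − 15} = 100947 · 2^{−14} = 100947/16384.
As a reduced fraction: E[X] = 100947/16384 ≈ 6.16132.
Is E[X] < 1? NO.
Since E[X] ≥ 1, the first-moment bound is inconclusive at n = 23; it does NOT by itself certify R(6, 6) > 23.

E[X] = 100947/16384 ≈ 6.16132; E[X] ≥ 1; first-moment method inconclusive here.
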